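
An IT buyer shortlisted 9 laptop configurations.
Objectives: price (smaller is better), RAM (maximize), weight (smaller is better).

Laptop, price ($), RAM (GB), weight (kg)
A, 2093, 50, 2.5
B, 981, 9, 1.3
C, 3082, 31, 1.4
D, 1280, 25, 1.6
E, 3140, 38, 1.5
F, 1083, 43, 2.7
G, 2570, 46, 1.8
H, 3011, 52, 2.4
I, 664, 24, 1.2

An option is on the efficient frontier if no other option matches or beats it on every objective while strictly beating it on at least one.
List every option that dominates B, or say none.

I

I: price 664≤981, RAM 24≥9, weight 1.2≤1.3 — dominates B.
Others (A, C, D, E, F, G, H) are each worse than B on at least one objective.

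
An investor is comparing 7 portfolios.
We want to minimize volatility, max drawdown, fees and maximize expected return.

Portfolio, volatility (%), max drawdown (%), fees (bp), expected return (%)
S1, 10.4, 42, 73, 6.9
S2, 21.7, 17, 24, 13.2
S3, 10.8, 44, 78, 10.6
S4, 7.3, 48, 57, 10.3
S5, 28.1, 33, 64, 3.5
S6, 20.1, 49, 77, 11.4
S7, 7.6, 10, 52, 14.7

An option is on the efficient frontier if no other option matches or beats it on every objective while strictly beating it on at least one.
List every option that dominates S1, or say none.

S7: volatility 7.6≤10.4, max drawdown 10≤42, fees 52≤73, expected return 14.7≥6.9 — dominates S1.
Others (S2, S3, S4, S5, S6) are each worse than S1 on at least one objective.

S7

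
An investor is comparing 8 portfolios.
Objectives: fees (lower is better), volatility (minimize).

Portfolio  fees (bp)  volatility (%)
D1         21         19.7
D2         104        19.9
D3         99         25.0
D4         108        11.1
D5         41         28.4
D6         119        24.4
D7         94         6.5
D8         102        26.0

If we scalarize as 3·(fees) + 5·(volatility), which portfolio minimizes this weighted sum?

D1: 3·21 + 5·19.7 = 161.5
D2: 3·104 + 5·19.9 = 411.5
D3: 3·99 + 5·25.0 = 422.0
D4: 3·108 + 5·11.1 = 379.5
D5: 3·41 + 5·28.4 = 265.0
D6: 3·119 + 5·24.4 = 479.0
D7: 3·94 + 5·6.5 = 314.5
D8: 3·102 + 5·26.0 = 436.0
Lowest: D1 at 161.5.

D1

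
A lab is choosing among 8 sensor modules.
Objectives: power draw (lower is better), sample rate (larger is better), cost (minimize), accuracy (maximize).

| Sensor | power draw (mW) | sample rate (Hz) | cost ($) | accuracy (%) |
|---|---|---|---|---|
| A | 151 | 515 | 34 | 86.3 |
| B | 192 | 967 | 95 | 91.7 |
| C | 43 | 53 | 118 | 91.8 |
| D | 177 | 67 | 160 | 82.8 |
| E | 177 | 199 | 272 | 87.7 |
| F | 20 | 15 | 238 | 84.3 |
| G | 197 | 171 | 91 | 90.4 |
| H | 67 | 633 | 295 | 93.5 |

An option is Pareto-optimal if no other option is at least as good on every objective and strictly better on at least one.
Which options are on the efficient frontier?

A: not dominated (best cost).
B: not dominated (best sample rate).
C: not dominated.
D: dominated by A (power draw 151≤177, sample rate 515≥67, cost 34≤160, accuracy 86.3≥82.8).
E: not dominated.
F: not dominated (best power draw).
G: not dominated.
H: not dominated (best accuracy).

A, B, C, E, F, G, H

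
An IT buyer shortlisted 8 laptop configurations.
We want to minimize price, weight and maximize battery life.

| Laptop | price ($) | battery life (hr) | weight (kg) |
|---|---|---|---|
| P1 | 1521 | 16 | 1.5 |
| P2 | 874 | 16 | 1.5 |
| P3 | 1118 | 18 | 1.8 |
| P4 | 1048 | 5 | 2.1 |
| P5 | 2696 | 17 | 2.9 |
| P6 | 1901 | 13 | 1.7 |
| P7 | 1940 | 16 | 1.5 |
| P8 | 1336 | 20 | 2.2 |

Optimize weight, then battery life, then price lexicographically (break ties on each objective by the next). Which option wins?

First minimize weight: best is 1.5, kept {P1, P2, P7}.
Then maximize battery life: best is 16, kept {P1, P2, P7}.
Then minimize price: best is 874, kept {P2}.

P2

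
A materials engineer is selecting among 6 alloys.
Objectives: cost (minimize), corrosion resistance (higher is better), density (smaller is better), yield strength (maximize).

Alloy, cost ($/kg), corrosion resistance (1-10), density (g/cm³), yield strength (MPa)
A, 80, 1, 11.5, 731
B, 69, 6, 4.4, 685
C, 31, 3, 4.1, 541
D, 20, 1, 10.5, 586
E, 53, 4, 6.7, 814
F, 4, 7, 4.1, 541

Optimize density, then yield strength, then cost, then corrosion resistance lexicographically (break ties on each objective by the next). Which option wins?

First minimize density: best is 4.1, kept {C, F}.
Then maximize yield strength: best is 541, kept {C, F}.
Then minimize cost: best is 4, kept {F}.

F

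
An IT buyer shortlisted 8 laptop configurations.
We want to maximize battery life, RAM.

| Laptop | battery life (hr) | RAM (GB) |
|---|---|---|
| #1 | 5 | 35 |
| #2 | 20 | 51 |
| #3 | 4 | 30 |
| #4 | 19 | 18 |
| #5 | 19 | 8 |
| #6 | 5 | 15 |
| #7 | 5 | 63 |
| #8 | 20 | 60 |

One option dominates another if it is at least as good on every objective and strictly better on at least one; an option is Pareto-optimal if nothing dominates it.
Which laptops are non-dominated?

#1: dominated by #2 (battery life 20≥5, RAM 51≥35).
#2: dominated by #8 (battery life 20≥20, RAM 60≥51).
#3: dominated by #1 (battery life 5≥4, RAM 35≥30).
#4: dominated by #2 (battery life 20≥19, RAM 51≥18).
#5: dominated by #2 (battery life 20≥19, RAM 51≥8).
#6: dominated by #1 (battery life 5≥5, RAM 35≥15).
#7: not dominated (best RAM).
#8: not dominated.

#7, #8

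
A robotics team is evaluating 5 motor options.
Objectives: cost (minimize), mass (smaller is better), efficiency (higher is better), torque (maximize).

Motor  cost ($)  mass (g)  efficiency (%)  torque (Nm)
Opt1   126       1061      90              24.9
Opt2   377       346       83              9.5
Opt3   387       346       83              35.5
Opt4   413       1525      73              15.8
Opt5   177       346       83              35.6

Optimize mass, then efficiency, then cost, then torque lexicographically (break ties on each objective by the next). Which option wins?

First minimize mass: best is 346, kept {Opt2, Opt3, Opt5}.
Then maximize efficiency: best is 83, kept {Opt2, Opt3, Opt5}.
Then minimize cost: best is 177, kept {Opt5}.

Opt5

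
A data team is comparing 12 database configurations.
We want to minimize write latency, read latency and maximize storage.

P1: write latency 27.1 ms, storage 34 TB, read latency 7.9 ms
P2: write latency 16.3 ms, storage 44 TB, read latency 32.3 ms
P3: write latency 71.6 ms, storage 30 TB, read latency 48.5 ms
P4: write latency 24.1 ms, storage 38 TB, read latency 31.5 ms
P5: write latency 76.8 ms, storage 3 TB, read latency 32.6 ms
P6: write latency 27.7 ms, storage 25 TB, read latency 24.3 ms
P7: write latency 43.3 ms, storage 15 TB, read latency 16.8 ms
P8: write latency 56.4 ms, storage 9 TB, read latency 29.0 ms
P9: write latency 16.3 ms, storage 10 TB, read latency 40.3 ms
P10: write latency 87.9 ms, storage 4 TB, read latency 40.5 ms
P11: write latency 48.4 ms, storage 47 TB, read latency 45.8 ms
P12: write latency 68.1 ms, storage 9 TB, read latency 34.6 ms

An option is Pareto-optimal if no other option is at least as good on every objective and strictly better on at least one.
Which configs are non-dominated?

P1: not dominated (best read latency).
P2: not dominated.
P3: dominated by P1 (write latency 27.1≤71.6, storage 34≥30, read latency 7.9≤48.5).
P4: not dominated.
P5: dominated by P1 (write latency 27.1≤76.8, storage 34≥3, read latency 7.9≤32.6).
P6: dominated by P1 (write latency 27.1≤27.7, storage 34≥25, read latency 7.9≤24.3).
P7: dominated by P1 (write latency 27.1≤43.3, storage 34≥15, read latency 7.9≤16.8).
P8: dominated by P1 (write latency 27.1≤56.4, storage 34≥9, read latency 7.9≤29.0).
P9: dominated by P2 (write latency 16.3≤16.3, storage 44≥10, read latency 32.3≤40.3).
P10: dominated by P1 (write latency 27.1≤87.9, storage 34≥4, read latency 7.9≤40.5).
P11: not dominated (best storage).
P12: dominated by P1 (write latency 27.1≤68.1, storage 34≥9, read latency 7.9≤34.6).

P1, P2, P4, P11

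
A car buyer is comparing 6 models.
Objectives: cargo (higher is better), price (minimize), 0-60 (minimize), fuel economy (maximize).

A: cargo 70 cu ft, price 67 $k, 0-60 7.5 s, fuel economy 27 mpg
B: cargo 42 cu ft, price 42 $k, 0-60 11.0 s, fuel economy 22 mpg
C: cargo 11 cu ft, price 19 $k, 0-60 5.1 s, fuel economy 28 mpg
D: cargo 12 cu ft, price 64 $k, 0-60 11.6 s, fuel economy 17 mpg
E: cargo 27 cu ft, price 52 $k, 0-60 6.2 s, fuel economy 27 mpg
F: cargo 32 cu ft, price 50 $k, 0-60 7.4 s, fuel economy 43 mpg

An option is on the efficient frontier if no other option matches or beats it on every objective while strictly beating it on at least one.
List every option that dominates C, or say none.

none

A: worse on price (67 vs 19).
B: worse on price (42 vs 19).
D: worse on price (64 vs 19).
E: worse on price (52 vs 19).
F: worse on price (50 vs 19).
No option dominates C.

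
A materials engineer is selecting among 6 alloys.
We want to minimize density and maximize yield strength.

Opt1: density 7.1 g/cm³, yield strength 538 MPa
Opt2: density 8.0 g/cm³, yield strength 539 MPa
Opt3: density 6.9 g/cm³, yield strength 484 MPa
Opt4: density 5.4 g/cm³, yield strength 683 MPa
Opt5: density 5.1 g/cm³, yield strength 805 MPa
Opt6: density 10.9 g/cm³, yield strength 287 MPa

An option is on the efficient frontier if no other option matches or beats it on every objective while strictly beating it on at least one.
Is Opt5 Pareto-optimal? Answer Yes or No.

Opt1: worse on density (7.1 vs 5.1).
Opt2: worse on density (8.0 vs 5.1).
Opt3: worse on density (6.9 vs 5.1).
Opt4: worse on density (5.4 vs 5.1).
Opt6: worse on density (10.9 vs 5.1).
No option is at least as good as Opt5 on every objective and strictly better on one.

Yes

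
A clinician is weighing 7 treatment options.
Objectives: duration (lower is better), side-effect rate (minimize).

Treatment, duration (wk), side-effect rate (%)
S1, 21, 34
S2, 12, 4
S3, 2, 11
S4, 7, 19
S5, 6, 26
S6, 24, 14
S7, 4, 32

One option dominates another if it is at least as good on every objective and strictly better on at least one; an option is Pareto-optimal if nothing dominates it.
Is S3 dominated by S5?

No

S5 vs S3: S5 is worse on duration (6 vs 2), so it does not dominate S3.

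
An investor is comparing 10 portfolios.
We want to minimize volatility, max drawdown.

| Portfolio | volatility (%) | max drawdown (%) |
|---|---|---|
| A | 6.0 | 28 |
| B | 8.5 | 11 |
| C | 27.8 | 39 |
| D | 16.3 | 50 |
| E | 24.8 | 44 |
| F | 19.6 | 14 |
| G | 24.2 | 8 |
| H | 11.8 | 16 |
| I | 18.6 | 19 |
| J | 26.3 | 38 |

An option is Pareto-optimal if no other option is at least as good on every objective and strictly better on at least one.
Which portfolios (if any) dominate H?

B

B: volatility 8.5≤11.8, max drawdown 11≤16 — dominates H.
Others (A, C, D, E, F, G, I, J) are each worse than H on at least one objective.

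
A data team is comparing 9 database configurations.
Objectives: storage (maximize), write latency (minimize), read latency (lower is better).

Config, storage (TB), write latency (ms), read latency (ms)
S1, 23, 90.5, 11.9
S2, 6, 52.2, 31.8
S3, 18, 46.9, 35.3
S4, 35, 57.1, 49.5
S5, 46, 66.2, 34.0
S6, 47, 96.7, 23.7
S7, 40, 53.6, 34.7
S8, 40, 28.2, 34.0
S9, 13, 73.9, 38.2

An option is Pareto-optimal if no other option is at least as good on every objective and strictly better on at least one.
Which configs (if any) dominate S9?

S3, S5, S7, S8

S3: storage 18≥13, write latency 46.9≤73.9, read latency 35.3≤38.2 — dominates S9.
S5: storage 46≥13, write latency 66.2≤73.9, read latency 34.0≤38.2 — dominates S9.
S7: storage 40≥13, write latency 53.6≤73.9, read latency 34.7≤38.2 — dominates S9.
S8: storage 40≥13, write latency 28.2≤73.9, read latency 34.0≤38.2 — dominates S9.
Others (S1, S2, S4, S6) are each worse than S9 on at least one objective.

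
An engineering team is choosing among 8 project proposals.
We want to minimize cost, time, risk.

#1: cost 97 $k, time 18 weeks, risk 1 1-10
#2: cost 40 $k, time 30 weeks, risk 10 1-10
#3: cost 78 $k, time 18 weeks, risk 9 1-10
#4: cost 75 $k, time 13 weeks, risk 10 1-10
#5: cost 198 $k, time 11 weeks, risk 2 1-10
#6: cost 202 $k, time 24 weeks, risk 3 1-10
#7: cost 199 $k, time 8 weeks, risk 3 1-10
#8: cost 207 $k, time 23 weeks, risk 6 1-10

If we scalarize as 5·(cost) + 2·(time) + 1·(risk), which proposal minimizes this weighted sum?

#2

#1: 5·97 + 2·18 + 1·1 = 522
#2: 5·40 + 2·30 + 1·10 = 270
#3: 5·78 + 2·18 + 1·9 = 435
#4: 5·75 + 2·13 + 1·10 = 411
#5: 5·198 + 2·11 + 1·2 = 1014
#6: 5·202 + 2·24 + 1·3 = 1061
#7: 5·199 + 2·8 + 1·3 = 1014
#8: 5·207 + 2·23 + 1·6 = 1087
Lowest: #2 at 270.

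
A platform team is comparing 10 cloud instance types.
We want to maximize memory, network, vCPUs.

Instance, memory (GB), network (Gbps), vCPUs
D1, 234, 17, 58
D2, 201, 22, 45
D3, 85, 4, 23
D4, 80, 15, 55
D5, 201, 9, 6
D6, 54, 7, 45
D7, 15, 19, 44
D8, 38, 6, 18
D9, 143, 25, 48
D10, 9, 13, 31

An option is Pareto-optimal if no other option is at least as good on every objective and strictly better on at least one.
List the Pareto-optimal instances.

D1, D2, D9

D1: not dominated (best memory).
D2: not dominated.
D3: dominated by D1 (memory 234≥85, network 17≥4, vCPUs 58≥23).
D4: dominated by D1 (memory 234≥80, network 17≥15, vCPUs 58≥55).
D5: dominated by D1 (memory 234≥201, network 17≥9, vCPUs 58≥6).
D6: dominated by D1 (memory 234≥54, network 17≥7, vCPUs 58≥45).
D7: dominated by D2 (memory 201≥15, network 22≥19, vCPUs 45≥44).
D8: dominated by D1 (memory 234≥38, network 17≥6, vCPUs 58≥18).
D9: not dominated (best network).
D10: dominated by D1 (memory 234≥9, network 17≥13, vCPUs 58≥31).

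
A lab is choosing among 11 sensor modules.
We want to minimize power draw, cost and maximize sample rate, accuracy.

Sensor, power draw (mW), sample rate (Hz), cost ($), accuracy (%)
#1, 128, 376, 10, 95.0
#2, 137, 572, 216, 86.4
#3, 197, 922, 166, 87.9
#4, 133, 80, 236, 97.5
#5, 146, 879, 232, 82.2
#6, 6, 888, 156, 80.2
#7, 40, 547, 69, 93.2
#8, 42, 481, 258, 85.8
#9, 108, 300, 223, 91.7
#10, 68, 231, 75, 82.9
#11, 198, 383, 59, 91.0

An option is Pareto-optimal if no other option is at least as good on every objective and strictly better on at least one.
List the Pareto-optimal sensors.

#1, #2, #3, #4, #5, #6, #7, #11

#1: not dominated (best cost).
#2: not dominated.
#3: not dominated (best sample rate).
#4: not dominated (best accuracy).
#5: not dominated.
#6: not dominated (best power draw).
#7: not dominated.
#8: dominated by #7 (power draw 40≤42, sample rate 547≥481, cost 69≤258, accuracy 93.2≥85.8).
#9: dominated by #7 (power draw 40≤108, sample rate 547≥300, cost 69≤223, accuracy 93.2≥91.7).
#10: dominated by #7 (power draw 40≤68, sample rate 547≥231, cost 69≤75, accuracy 93.2≥82.9).
#11: not dominated.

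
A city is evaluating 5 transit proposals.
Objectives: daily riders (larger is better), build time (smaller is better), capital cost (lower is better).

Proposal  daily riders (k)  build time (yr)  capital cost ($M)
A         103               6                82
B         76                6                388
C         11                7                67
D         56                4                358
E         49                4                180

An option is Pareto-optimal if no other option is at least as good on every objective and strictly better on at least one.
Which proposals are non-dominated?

A, C, D, E

A: not dominated (best daily riders).
B: dominated by A (daily riders 103≥76, build time 6≤6, capital cost 82≤388).
C: not dominated (best capital cost).
D: not dominated.
E: not dominated.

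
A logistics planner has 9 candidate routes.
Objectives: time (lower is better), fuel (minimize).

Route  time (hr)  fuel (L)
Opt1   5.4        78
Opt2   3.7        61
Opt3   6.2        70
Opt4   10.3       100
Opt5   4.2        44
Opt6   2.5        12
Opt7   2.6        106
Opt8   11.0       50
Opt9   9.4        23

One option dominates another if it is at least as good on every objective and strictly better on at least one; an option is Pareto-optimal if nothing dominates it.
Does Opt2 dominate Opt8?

No

Opt2 vs Opt8: Opt2 is worse on fuel (61 vs 50), so it does not dominate Opt8.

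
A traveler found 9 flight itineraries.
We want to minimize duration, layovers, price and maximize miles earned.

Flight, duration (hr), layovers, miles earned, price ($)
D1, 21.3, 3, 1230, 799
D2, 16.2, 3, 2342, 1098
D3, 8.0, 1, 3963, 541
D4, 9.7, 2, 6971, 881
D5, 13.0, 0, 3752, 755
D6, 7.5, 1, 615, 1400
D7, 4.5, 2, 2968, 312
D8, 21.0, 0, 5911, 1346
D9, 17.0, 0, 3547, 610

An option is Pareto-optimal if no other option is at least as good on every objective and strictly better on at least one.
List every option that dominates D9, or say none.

none

D1: worse on duration (21.3 vs 17.0).
D2: worse on layovers (3 vs 0).
D3: worse on layovers (1 vs 0).
D4: worse on layovers (2 vs 0).
D5: worse on price (755 vs 610).
D6: worse on layovers (1 vs 0).
D7: worse on layovers (2 vs 0).
D8: worse on duration (21.0 vs 17.0).
No option dominates D9.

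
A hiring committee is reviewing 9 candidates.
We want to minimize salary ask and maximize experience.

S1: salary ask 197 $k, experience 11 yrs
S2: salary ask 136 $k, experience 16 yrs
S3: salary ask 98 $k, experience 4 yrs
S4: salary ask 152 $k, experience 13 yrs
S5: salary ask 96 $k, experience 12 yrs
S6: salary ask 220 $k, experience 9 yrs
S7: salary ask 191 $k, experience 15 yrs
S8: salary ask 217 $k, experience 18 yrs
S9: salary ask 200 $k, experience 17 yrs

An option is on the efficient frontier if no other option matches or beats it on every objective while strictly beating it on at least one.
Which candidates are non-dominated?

S1: dominated by S2 (salary ask 136≤197, experience 16≥11).
S2: not dominated.
S3: dominated by S5 (salary ask 96≤98, experience 12≥4).
S4: dominated by S2 (salary ask 136≤152, experience 16≥13).
S5: not dominated (best salary ask).
S6: dominated by S1 (salary ask 197≤220, experience 11≥9).
S7: dominated by S2 (salary ask 136≤191, experience 16≥15).
S8: not dominated (best experience).
S9: not dominated.

S2, S5, S8, S9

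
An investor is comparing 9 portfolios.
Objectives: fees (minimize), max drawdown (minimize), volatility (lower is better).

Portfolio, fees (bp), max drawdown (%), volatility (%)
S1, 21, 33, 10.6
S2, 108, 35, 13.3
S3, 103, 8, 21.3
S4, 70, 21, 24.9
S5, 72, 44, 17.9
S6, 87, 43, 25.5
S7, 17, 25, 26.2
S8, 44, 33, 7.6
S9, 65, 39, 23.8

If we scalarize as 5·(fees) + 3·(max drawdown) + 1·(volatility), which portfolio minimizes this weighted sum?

S1: 5·21 + 3·33 + 1·10.6 = 214.6
S2: 5·108 + 3·35 + 1·13.3 = 658.3
S3: 5·103 + 3·8 + 1·21.3 = 560.3
S4: 5·70 + 3·21 + 1·24.9 = 437.9
S5: 5·72 + 3·44 + 1·17.9 = 509.9
S6: 5·87 + 3·43 + 1·25.5 = 589.5
S7: 5·17 + 3·25 + 1·26.2 = 186.2
S8: 5·44 + 3·33 + 1·7.6 = 326.6
S9: 5·65 + 3·39 + 1·23.8 = 465.8
Lowest: S7 at 186.2.

S7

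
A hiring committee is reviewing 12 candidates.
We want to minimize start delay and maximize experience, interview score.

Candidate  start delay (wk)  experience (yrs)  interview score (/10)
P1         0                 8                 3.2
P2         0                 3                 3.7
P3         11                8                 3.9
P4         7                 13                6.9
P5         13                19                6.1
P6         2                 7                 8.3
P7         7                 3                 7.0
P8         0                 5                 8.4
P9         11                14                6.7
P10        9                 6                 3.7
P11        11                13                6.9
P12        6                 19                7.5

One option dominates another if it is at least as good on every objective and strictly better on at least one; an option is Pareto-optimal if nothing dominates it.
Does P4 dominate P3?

Yes

P4 vs P3: start delay 7≤11, experience 13≥8, interview score 6.9≥3.9 — P4 is at least as good on every objective with at least one strict improvement.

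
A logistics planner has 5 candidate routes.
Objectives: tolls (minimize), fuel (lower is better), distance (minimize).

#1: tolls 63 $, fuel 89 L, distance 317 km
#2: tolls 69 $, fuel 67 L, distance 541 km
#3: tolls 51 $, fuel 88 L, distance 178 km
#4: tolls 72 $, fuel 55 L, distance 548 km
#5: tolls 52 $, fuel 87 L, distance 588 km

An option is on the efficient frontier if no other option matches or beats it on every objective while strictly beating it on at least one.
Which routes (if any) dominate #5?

#1: worse on tolls (63 vs 52).
#2: worse on tolls (69 vs 52).
#3: worse on fuel (88 vs 87).
#4: worse on tolls (72 vs 52).
No option dominates #5.

none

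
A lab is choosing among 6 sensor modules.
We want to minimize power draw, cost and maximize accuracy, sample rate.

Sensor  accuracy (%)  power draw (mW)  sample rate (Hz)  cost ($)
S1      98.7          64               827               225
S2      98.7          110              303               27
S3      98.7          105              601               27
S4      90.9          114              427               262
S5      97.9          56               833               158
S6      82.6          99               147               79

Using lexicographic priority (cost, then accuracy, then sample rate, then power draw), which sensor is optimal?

First minimize cost: best is 27, kept {S2, S3}.
Then maximize accuracy: best is 98.7, kept {S2, S3}.
Then maximize sample rate: best is 601, kept {S3}.

S3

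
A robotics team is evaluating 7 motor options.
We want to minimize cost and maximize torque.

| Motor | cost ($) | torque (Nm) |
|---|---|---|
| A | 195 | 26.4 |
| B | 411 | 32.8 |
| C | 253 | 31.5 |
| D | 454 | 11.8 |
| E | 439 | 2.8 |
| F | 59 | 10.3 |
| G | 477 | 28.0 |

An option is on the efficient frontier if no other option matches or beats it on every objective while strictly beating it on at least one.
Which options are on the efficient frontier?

A, B, C, F

A: not dominated.
B: not dominated (best torque).
C: not dominated.
D: dominated by A (cost 195≤454, torque 26.4≥11.8).
E: dominated by A (cost 195≤439, torque 26.4≥2.8).
F: not dominated (best cost).
G: dominated by B (cost 411≤477, torque 32.8≥28.0).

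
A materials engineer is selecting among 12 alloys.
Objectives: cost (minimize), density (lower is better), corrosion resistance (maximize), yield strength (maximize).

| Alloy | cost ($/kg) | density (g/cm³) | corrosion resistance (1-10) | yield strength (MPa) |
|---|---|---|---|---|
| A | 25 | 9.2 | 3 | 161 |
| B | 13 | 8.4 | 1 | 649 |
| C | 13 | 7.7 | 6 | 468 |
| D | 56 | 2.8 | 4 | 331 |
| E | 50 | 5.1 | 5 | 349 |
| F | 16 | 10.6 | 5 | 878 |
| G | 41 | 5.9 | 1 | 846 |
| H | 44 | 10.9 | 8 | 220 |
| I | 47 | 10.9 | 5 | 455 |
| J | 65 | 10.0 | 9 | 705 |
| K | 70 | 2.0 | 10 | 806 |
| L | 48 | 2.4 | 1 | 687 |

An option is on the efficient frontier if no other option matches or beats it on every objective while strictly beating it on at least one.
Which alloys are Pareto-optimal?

B, C, D, E, F, G, H, J, K, L

A: dominated by C (cost 13≤25, density 7.7≤9.2, corrosion resistance 6≥3, yield strength 468≥161).
B: not dominated.
C: not dominated.
D: not dominated.
E: not dominated.
F: not dominated (best yield strength).
G: not dominated.
H: not dominated.
I: dominated by C (cost 13≤47, density 7.7≤10.9, corrosion resistance 6≥5, yield strength 468≥455).
J: not dominated.
K: not dominated (best density).
L: not dominated.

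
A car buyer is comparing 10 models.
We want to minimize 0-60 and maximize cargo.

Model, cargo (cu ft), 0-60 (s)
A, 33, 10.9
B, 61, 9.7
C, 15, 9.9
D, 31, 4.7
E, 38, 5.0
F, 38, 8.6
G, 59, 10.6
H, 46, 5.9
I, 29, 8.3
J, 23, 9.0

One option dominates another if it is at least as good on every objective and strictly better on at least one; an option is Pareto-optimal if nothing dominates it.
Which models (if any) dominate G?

B: cargo 61≥59, 0-60 9.7≤10.6 — dominates G.
Others (A, C, D, E, F, H, I, J) are each worse than G on at least one objective.

B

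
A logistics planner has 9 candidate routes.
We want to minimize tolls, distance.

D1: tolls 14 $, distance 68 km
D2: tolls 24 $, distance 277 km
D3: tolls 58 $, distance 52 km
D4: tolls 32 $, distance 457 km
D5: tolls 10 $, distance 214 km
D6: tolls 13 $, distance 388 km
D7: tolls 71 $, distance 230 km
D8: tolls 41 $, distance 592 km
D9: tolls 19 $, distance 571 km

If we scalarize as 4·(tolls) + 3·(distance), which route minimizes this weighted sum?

D1: 4·14 + 3·68 = 260
D2: 4·24 + 3·277 = 927
D3: 4·58 + 3·52 = 388
D4: 4·32 + 3·457 = 1499
D5: 4·10 + 3·214 = 682
D6: 4·13 + 3·388 = 1216
D7: 4·71 + 3·230 = 974
D8: 4·41 + 3·592 = 1940
D9: 4·19 + 3·571 = 1789
Lowest: D1 at 260.

D1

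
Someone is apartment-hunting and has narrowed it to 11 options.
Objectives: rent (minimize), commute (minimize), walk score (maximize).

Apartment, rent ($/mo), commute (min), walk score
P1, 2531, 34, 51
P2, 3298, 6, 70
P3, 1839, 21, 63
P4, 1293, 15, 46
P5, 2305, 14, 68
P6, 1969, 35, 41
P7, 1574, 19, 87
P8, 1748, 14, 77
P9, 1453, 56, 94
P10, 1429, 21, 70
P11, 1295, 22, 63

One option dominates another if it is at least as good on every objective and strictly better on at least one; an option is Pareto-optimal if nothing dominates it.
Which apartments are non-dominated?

P1: dominated by P3 (rent 1839≤2531, commute 21≤34, walk score 63≥51).
P2: not dominated (best commute).
P3: dominated by P7 (rent 1574≤1839, commute 19≤21, walk score 87≥63).
P4: not dominated (best rent).
P5: dominated by P8 (rent 1748≤2305, commute 14≤14, walk score 77≥68).
P6: dominated by P3 (rent 1839≤1969, commute 21≤35, walk score 63≥41).
P7: not dominated.
P8: not dominated.
P9: not dominated (best walk score).
P10: not dominated.
P11: not dominated.

P2, P4, P7, P8, P9, P10, P11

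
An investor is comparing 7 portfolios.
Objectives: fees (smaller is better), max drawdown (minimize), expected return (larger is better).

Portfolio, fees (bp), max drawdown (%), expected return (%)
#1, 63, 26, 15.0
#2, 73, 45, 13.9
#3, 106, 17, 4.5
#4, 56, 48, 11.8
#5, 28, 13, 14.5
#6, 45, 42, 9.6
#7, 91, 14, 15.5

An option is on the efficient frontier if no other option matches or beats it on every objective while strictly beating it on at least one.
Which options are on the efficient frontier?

#1, #5, #7

#1: not dominated.
#2: dominated by #1 (fees 63≤73, max drawdown 26≤45, expected return 15.0≥13.9).
#3: dominated by #5 (fees 28≤106, max drawdown 13≤17, expected return 14.5≥4.5).
#4: dominated by #5 (fees 28≤56, max drawdown 13≤48, expected return 14.5≥11.8).
#5: not dominated (best fees).
#6: dominated by #5 (fees 28≤45, max drawdown 13≤42, expected return 14.5≥9.6).
#7: not dominated (best expected return).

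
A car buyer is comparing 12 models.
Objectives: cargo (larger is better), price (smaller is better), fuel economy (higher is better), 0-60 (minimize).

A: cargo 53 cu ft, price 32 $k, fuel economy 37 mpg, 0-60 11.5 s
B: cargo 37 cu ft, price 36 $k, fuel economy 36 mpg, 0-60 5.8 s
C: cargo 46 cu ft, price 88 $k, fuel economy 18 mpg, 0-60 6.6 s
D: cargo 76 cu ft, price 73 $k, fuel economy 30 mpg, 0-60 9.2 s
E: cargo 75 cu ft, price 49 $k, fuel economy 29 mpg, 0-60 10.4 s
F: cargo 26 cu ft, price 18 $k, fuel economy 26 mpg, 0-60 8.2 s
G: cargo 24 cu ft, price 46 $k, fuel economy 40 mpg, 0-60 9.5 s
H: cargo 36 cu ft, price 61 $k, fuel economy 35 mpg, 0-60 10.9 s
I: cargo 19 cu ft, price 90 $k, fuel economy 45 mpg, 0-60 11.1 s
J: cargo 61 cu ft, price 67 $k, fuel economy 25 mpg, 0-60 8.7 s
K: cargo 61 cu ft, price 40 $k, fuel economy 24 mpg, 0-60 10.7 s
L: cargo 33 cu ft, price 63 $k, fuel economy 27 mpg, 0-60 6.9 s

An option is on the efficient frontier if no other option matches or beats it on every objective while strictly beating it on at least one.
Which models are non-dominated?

A, B, C, D, E, F, G, I, J, K

A: not dominated.
B: not dominated (best 0-60).
C: not dominated.
D: not dominated (best cargo).
E: not dominated.
F: not dominated (best price).
G: not dominated.
H: dominated by B (cargo 37≥36, price 36≤61, fuel economy 36≥35, 0-60 5.8≤10.9).
I: not dominated (best fuel economy).
J: not dominated.
K: not dominated.
L: dominated by B (cargo 37≥33, price 36≤63, fuel economy 36≥27, 0-60 5.8≤6.9).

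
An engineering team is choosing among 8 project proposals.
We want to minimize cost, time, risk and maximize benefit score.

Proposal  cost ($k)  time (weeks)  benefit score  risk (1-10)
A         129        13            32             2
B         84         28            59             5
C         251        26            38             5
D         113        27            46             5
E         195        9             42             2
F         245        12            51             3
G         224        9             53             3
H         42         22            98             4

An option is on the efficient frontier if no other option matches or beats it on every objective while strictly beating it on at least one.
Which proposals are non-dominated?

A, E, G, H

A: not dominated.
B: dominated by H (cost 42≤84, time 22≤28, benefit score 98≥59, risk 4≤5).
C: dominated by E (cost 195≤251, time 9≤26, benefit score 42≥38, risk 2≤5).
D: dominated by H (cost 42≤113, time 22≤27, benefit score 98≥46, risk 4≤5).
E: not dominated.
F: dominated by G (cost 224≤245, time 9≤12, benefit score 53≥51, risk 3≤3).
G: not dominated.
H: not dominated (best cost).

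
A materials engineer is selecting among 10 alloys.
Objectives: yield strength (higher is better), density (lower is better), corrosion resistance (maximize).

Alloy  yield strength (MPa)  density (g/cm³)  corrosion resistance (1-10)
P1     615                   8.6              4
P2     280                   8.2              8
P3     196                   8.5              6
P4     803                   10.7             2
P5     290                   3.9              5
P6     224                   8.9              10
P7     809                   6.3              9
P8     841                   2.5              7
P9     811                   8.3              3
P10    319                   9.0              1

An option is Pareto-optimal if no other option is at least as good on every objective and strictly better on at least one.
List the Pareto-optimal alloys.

P1: dominated by P7 (yield strength 809≥615, density 6.3≤8.6, corrosion resistance 9≥4).
P2: dominated by P7 (yield strength 809≥280, density 6.3≤8.2, corrosion resistance 9≥8).
P3: dominated by P2 (yield strength 280≥196, density 8.2≤8.5, corrosion resistance 8≥6).
P4: dominated by P7 (yield strength 809≥803, density 6.3≤10.7, corrosion resistance 9≥2).
P5: dominated by P8 (yield strength 841≥290, density 2.5≤3.9, corrosion resistance 7≥5).
P6: not dominated (best corrosion resistance).
P7: not dominated.
P8: not dominated (best yield strength).
P9: dominated by P8 (yield strength 841≥811, density 2.5≤8.3, corrosion resistance 7≥3).
P10: dominated by P1 (yield strength 615≥319, density 8.6≤9.0, corrosion resistance 4≥1).

P6, P7, P8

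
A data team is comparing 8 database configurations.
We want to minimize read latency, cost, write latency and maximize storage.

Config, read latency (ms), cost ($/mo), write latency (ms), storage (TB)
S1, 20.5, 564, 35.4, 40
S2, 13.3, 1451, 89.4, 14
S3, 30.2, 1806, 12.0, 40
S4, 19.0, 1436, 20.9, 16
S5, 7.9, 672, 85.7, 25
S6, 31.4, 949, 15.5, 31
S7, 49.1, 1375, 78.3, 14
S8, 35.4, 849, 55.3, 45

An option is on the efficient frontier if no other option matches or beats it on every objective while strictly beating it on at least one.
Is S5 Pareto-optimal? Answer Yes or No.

Yes

S1: worse on read latency (20.5 vs 7.9).
S2: worse on read latency (13.3 vs 7.9).
S3: worse on read latency (30.2 vs 7.9).
S4: worse on read latency (19.0 vs 7.9).
S6: worse on read latency (31.4 vs 7.9).
S7: worse on read latency (49.1 vs 7.9).
S8: worse on read latency (35.4 vs 7.9).
No option is at least as good as S5 on every objective and strictly better on one.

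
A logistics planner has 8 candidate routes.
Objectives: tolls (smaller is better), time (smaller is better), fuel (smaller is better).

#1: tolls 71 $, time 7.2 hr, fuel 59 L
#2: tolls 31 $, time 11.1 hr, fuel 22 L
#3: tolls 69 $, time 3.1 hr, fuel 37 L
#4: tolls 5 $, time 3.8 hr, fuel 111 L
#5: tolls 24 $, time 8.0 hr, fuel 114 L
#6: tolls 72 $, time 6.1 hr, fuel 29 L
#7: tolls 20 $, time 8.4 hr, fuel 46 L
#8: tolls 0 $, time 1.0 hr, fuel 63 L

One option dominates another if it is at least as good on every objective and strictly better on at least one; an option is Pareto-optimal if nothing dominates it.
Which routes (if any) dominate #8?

none

#1: worse on tolls (71 vs 0).
#2: worse on tolls (31 vs 0).
#3: worse on tolls (69 vs 0).
#4: worse on tolls (5 vs 0).
#5: worse on tolls (24 vs 0).
#6: worse on tolls (72 vs 0).
#7: worse on tolls (20 vs 0).
No option dominates #8.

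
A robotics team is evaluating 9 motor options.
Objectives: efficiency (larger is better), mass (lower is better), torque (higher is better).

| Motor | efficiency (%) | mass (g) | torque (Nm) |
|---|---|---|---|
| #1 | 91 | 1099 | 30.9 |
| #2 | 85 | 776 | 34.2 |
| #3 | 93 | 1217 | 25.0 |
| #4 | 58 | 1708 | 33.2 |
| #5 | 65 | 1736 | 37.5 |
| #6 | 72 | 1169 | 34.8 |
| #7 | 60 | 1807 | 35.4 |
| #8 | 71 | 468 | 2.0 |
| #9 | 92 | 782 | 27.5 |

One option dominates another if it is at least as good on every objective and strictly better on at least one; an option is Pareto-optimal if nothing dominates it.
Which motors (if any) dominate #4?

#2, #6

#2: efficiency 85≥58, mass 776≤1708, torque 34.2≥33.2 — dominates #4.
#6: efficiency 72≥58, mass 1169≤1708, torque 34.8≥33.2 — dominates #4.
Others (#1, #3, #5, #7, #8, #9) are each worse than #4 on at least one objective.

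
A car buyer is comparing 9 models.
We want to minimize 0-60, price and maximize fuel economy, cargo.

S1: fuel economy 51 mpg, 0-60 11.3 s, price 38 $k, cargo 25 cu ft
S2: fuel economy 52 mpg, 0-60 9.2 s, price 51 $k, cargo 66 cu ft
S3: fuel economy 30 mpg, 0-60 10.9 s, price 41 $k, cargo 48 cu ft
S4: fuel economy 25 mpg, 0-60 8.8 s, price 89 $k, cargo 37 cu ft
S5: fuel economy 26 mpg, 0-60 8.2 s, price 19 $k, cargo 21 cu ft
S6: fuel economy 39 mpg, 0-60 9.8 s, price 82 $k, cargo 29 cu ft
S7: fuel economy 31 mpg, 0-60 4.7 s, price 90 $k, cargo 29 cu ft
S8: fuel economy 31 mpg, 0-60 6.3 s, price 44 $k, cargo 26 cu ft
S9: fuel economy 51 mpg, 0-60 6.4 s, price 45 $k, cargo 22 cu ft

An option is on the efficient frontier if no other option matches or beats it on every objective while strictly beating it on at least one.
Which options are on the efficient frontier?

S1: not dominated.
S2: not dominated (best fuel economy).
S3: not dominated.
S4: not dominated.
S5: not dominated (best price).
S6: dominated by S2 (fuel economy 52≥39, 0-60 9.2≤9.8, price 51≤82, cargo 66≥29).
S7: not dominated (best 0-60).
S8: not dominated.
S9: not dominated.

S1, S2, S3, S4, S5, S7, S8, S9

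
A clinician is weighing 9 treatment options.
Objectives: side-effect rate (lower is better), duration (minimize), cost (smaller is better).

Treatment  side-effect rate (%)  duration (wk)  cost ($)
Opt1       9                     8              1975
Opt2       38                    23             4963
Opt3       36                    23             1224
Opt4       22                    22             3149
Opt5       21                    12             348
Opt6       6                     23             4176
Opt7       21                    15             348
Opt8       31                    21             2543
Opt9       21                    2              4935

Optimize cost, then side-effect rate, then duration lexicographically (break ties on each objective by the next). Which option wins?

Opt5

First minimize cost: best is 348, kept {Opt5, Opt7}.
Then minimize side-effect rate: best is 21, kept {Opt5, Opt7}.
Then minimize duration: best is 12, kept {Opt5}.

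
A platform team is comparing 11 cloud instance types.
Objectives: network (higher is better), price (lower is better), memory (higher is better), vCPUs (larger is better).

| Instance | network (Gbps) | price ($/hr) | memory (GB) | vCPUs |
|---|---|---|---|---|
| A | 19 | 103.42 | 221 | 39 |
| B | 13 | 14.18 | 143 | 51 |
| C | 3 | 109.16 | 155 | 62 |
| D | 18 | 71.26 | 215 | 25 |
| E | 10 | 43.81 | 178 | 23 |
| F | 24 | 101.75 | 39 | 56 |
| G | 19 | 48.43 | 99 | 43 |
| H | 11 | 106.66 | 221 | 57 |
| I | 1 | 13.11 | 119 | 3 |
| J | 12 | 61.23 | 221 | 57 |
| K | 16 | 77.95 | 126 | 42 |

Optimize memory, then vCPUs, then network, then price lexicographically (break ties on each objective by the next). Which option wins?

First maximize memory: best is 221, kept {A, H, J}.
Then maximize vCPUs: best is 57, kept {H, J}.
Then maximize network: best is 12, kept {J}.

J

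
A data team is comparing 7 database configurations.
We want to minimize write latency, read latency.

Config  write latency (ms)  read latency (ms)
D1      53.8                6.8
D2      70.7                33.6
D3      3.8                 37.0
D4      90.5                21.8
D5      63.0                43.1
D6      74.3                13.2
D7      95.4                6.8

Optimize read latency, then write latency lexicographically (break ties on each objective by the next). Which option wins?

D1

First minimize read latency: best is 6.8, kept {D1, D7}.
Then minimize write latency: best is 53.8, kept {D1}.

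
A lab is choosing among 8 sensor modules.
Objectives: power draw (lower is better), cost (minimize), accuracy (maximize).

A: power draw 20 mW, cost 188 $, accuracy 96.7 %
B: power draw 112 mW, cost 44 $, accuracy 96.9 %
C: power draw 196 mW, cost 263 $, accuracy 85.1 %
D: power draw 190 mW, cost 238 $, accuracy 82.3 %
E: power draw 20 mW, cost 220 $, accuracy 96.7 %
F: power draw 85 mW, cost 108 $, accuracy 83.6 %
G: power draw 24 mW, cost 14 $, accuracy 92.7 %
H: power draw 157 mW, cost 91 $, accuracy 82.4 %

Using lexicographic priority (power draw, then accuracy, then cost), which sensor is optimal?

A

First minimize power draw: best is 20, kept {A, E}.
Then maximize accuracy: best is 96.7, kept {A, E}.
Then minimize cost: best is 188, kept {A}.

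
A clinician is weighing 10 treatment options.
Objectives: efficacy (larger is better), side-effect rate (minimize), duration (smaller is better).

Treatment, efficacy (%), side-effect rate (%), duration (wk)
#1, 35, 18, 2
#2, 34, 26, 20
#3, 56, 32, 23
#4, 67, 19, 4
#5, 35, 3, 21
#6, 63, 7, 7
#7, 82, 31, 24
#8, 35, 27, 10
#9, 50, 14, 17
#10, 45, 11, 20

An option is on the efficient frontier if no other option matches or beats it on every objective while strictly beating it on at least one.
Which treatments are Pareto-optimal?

#1, #4, #5, #6, #7

#1: not dominated (best duration).
#2: dominated by #1 (efficacy 35≥34, side-effect rate 18≤26, duration 2≤20).
#3: dominated by #4 (efficacy 67≥56, side-effect rate 19≤32, duration 4≤23).
#4: not dominated.
#5: not dominated (best side-effect rate).
#6: not dominated.
#7: not dominated (best efficacy).
#8: dominated by #1 (efficacy 35≥35, side-effect rate 18≤27, duration 2≤10).
#9: dominated by #6 (efficacy 63≥50, side-effect rate 7≤14, duration 7≤17).
#10: dominated by #6 (efficacy 63≥45, side-effect rate 7≤11, duration 7≤20).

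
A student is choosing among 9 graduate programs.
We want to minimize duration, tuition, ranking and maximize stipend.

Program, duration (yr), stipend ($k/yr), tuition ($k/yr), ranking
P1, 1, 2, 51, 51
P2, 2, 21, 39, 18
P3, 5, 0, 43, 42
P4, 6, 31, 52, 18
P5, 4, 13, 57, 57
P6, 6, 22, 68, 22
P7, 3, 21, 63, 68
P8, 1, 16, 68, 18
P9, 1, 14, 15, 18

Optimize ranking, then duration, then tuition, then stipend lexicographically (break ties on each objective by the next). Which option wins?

P9

First minimize ranking: best is 18, kept {P2, P4, P8, P9}.
Then minimize duration: best is 1, kept {P8, P9}.
Then minimize tuition: best is 15, kept {P9}.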